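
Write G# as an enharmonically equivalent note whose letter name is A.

G# is pitch class 8. The letter A alone is pitch class 9.
To reach pitch class 8 from A requires an offset of -1 semitone, i.e. flat: Ab.

Ab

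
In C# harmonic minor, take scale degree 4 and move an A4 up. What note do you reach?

B#

Scale degree 4 of C# harmonic minor is F#.
An augmented fourth (6 semitones) above F# lands on the letter B, giving B#.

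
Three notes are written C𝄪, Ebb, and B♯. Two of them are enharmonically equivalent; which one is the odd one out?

B#

In 12-tone equal temperament, enharmonic equivalents share a pitch class. C## is pitch class 2; Ebb is pitch class 2; B# is pitch class 0.
C## and Ebb share pitch class 2, while B# is pitch class 0.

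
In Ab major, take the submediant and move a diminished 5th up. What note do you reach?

The submediant of Ab major is F.
A diminished fifth (6 semitones) above F lands on the letter C, giving Cb.

Cb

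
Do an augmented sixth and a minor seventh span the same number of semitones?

An augmented sixth spans 10 semitones; a minor seventh spans 10.
They are enharmonically equivalent.

Yes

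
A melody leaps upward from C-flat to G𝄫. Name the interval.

diminished fifth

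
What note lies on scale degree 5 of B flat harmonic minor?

F

The Bb harmonic minor scale runs Bb C Db Eb F Gb A.
Degree 5 is F.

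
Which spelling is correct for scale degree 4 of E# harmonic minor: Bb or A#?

A#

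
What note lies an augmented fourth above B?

E#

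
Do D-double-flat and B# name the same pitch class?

Yes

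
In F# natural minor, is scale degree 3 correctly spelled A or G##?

Each scale degree takes a distinct letter name. Degree 3 of a scale on F must use the letter A.
A and G## are enharmonically the same pitch, but only A uses the letter A, so it is the correct spelling here.

A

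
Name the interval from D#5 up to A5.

diminished fifth

The letter names run D→A, a span of 4 letter steps, so the interval is some kind of fifth.
D# to A is 6 semitones. A perfect fifth is 7, so 6 makes it diminished.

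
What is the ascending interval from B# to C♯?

The letter names run B→C, a span of 1 letter step, so the interval is some kind of second.
B# to C# is 1 semitone. A major second is 2, so 1 makes it minor.

minor second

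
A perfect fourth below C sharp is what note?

G#

A fourth below C lands on the letter G.
A perfect fourth spans 5 semitones, so C# moves to pitch class 8. On the letter G that is G#.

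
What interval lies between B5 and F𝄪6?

augmented fifth

The letter names run B→F, a span of 4 letter steps, so the interval is some kind of fifth.
B to F## is 8 semitones. A perfect fifth is 7, so 8 makes it augmented.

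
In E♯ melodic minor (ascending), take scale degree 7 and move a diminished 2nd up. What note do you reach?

E

Scale degree 7 of E# melodic minor (ascending) is D##.
A diminished second (0 semitones) above D## lands on the letter E, giving E.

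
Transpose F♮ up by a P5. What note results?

C

A fifth above F lands on the letter C.
A perfect fifth spans 7 semitones, so F moves to pitch class 0. On the letter C that is C.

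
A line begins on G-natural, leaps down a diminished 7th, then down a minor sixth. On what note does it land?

C##

A diminished seventh down from G is A# (letter A, 9 semitones down).
A minor sixth down from A# is C## (letter C, 8 semitones down).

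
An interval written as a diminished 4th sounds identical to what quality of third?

major

A diminished fourth spans 4 semitones.
A third spanning 4 semitones is major (the major third is 4).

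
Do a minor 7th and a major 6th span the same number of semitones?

No

A minor seventh spans 10 semitones; a major sixth spans 9.
The spans differ, so they are not enharmonic equivalents.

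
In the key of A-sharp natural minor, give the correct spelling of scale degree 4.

Degree 4 takes the letter 3 steps above A, which is D.
In natural minor, degree 4 sits 5 semitones above the tonic. A# + 5 semitones is pitch class 3, spelled on D as D#.

D#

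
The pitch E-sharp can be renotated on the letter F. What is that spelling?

F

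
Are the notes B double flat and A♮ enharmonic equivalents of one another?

Bbb = pitch class 9 and A = pitch class 9 — the same pitch class, so they are enharmonic equivalents.

Yes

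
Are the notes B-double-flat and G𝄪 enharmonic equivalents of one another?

Yes

Bbb is pitch class 9; G## is pitch class 9.
All spellings map to pitch class 9, so they are enharmonically equivalent.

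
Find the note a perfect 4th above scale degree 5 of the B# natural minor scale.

Scale degree 5 of B# natural minor is F##.
A perfect fourth (5 semitones) above F## lands on the letter B, giving B#.

B#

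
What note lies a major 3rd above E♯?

E up a major third is G#, so the target letter is G.
From E#, a major third is 4 semitones up: G##.

G##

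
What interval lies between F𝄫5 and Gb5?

augmented second

Counting letters F–G gives a second.
Fbb→Gb = 3 semitones, 1 wider than the major second (2), so augmented.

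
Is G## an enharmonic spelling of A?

G## is pitch class 9; A is pitch class 9.
All spellings map to pitch class 9, so they are enharmonically equivalent.

Yes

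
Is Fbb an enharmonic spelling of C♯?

No

Fbb is pitch class 3; C# is pitch class 1.
The pitch classes differ (3 vs. 1), so they are not enharmonic equivalents.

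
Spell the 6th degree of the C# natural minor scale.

Degree 6 takes the letter 5 steps above C, which is A.
In natural minor, degree 6 sits 8 semitones above the tonic. C# + 8 semitones is pitch class 9, spelled on A as A.

A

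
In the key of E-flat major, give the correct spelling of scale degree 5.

Degree 5 takes the letter 4 steps above E, which is B.
In major, degree 5 sits 7 semitones above the tonic. Eb + 7 semitones is pitch class 10, spelled on B as Bb.

Bb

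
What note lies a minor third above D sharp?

D up a major third is F#, so the target letter is F.
From D#, a minor third is 3 semitones up: F#.

F#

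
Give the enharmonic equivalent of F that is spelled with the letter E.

Plain E sits 1 semitone below F, so on the letter E the same pitch needs a sharp: E#.

E#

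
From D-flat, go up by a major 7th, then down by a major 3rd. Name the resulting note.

Ab

A major seventh up from Db is C (letter C, 11 semitones up).
A major third down from C is Ab (letter A, 4 semitones down).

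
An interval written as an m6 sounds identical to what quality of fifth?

A minor sixth spans 8 semitones.
A fifth spanning 8 semitones is augmented (the perfect fifth is 7).

augmented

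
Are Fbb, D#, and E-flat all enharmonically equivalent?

Fbb is pitch class 3; D# is pitch class 3; Eb is pitch class 3.
All spellings map to pitch class 3, so they are enharmonically equivalent.

Yes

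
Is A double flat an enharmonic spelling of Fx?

Yes

Abb is pitch class 7; F## is pitch class 7.
All spellings map to pitch class 7, so they are enharmonically equivalent.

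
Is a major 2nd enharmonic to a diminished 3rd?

Yes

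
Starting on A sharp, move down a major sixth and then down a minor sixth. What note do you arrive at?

E#

A major sixth down from A# is C# (letter C, 9 semitones down).
A minor sixth down from C# is E# (letter E, 8 semitones down).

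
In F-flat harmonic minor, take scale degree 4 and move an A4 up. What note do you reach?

Eb

Scale degree 4 of Fb harmonic minor is Bbb.
An augmented fourth (6 semitones) above Bbb lands on the letter E, giving Eb.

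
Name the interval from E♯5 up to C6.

diminished sixth

The letter names run E→C, a span of 5 letter steps, so the interval is some kind of sixth.
E# to C is 7 semitones. A major sixth is 9, so 7 makes it diminished.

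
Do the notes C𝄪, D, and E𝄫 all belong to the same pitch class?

C## = pitch class 2 and D = pitch class 2 and Ebb = pitch class 2 — the same pitch class, so they are enharmonic equivalents.

Yes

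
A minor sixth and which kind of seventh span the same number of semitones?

A minor sixth spans 8 semitones.
A seventh spanning 8 semitones is doubly diminished (the major seventh is 11).

doubly diminished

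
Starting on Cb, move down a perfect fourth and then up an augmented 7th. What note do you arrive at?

F#

A perfect fourth down from Cb is Gb (letter G, 5 semitones down).
An augmented seventh up from Gb is F# (letter F, 12 semitones up).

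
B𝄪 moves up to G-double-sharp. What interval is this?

minor sixth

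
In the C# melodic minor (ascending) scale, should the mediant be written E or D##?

Each scale degree takes a distinct letter name. Degree 3 of a scale on C must use the letter E.
E and D## are enharmonically the same pitch, but only E uses the letter E, so it is the correct spelling here.

E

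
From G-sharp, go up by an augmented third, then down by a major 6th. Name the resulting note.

D##

An augmented third up from G# is B## (letter B, 5 semitones up).
A major sixth down from B## is D## (letter D, 9 semitones down).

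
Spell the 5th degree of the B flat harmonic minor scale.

The Bb harmonic minor scale runs Bb C Db Eb F Gb A.
Degree 5 is F.

F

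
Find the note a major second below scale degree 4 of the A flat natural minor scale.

Scale degree 4 of Ab natural minor is Db.
A major second (2 semitones) below Db lands on the letter C, giving Cb.

Cb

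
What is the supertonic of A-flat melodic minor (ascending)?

The Ab melodic minor (ascending) scale runs Ab Bb Cb Db Eb F G.
Degree 2 is Bb.

Bb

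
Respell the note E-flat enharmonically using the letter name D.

Plain D sits 1 semitone below Eb, so on the letter D the same pitch needs a sharp: D#.

D#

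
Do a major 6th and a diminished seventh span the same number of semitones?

A major sixth spans 9 semitones; a diminished seventh spans 9.
They are enharmonically equivalent.

Yes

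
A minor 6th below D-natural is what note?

F#

D down a major sixth is F, so the target letter is F.
From D, a minor sixth is 8 semitones down: F#.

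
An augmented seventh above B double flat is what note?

A seventh above B lands on the letter A.
An augmented seventh spans 12 semitones, so Bbb moves to pitch class 9. On the letter A that is A.

A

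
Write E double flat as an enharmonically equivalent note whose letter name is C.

C##

Plain C sits 2 semitones below Ebb, so on the letter C the same pitch needs a double sharp: C##.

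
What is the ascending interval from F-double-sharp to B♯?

perfect fourth

The letter names run F→B, a span of 3 letter steps, so the interval is some kind of fourth.
F## to B# is 5 semitones. A perfect fourth is 5, so 5 makes it perfect.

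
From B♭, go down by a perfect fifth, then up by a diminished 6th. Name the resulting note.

A perfect fifth down from Bb is Eb (letter E, 7 semitones down).
A diminished sixth up from Eb is Cbb (letter C, 7 semitones up).

Cbb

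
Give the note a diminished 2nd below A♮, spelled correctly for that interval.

A second below A lands on the letter G.
A diminished second spans 0 semitones, so A moves to pitch class 9. On the letter G that is G##.

G##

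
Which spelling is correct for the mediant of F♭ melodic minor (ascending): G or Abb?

Abb

Each scale degree takes a distinct letter name. Degree 3 of a scale on F must use the letter A.
Abb and G are enharmonically the same pitch, but only Abb uses the letter A, so it is the correct spelling here.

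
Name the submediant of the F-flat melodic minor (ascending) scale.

Degree 6 takes the letter 5 steps above F, which is D.
In melodic minor (ascending), degree 6 sits 9 semitones above the tonic. Fb + 9 semitones is pitch class 1, spelled on D as Db.

Db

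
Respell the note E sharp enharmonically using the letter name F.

F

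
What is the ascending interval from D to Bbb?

The letter names run D→B, a span of 5 letter steps, so the interval is some kind of sixth.
D to Bbb is 7 semitones. A major sixth is 9, so 7 makes it diminished.

diminished sixth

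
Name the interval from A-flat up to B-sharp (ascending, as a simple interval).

The letter names run A→B, a span of 1 letter step, so the interval is some kind of second.
Ab to B# is 4 semitones. A major second is 2, so 4 makes it doubly augmented.

doubly augmented second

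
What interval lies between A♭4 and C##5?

doubly augmented third

The letter names run A→C, a span of 2 letter steps, so the interval is some kind of third.
Ab to C## is 6 semitones. A major third is 4, so 6 makes it doubly augmented.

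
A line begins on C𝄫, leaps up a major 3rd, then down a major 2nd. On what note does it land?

A major third up from Cbb is Ebb (letter E, 4 semitones up).
A major second down from Ebb is Dbb (letter D, 2 semitones down).

Dbb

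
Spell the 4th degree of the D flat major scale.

Gb

The Db major scale runs Db Eb F Gb Ab Bb C.
Degree 4 is Gb.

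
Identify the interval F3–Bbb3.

diminished fourth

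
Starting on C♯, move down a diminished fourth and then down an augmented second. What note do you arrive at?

F#

A diminished fourth down from C# is G## (letter G, 4 semitones down).
An augmented second down from G## is F# (letter F, 3 semitones down).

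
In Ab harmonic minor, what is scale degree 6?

Degree 6 takes the letter 5 steps above A, which is F.
In harmonic minor, degree 6 sits 8 semitones above the tonic. Ab + 8 semitones is pitch class 4, spelled on F as Fb.

Fb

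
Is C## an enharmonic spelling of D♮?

C## = pitch class 2 and D = pitch class 2 — the same pitch class, so they are enharmonic equivalents.

Yes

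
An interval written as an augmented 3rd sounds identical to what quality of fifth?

doubly diminished

An augmented third spans 5 semitones.
A fifth spanning 5 semitones is doubly diminished (the perfect fifth is 7).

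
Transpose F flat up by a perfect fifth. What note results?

Cb

A fifth above F lands on the letter C.
A perfect fifth spans 7 semitones, so Fb moves to pitch class 11. On the letter C that is Cb.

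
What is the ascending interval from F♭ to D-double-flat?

The letter names run F→D, a span of 5 letter steps, so the interval is some kind of sixth.
Fb to Dbb is 8 semitones. A major sixth is 9, so 8 makes it minor.

minor sixth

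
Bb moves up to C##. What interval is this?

doubly augmented second

The letter names run B→C, a span of 1 letter step, so the interval is some kind of second.
Bb to C## is 4 semitones. A major second is 2, so 4 makes it doubly augmented.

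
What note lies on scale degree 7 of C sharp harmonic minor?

The C# harmonic minor scale runs C# D# E F# G# A B#.
Degree 7 is B#.

B#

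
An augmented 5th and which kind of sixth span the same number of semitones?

minor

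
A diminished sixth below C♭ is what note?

E

C down a major sixth is Eb, so the target letter is E.
From Cb, a diminished sixth is 7 semitones down: E.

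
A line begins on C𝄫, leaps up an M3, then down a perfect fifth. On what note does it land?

A major third up from Cbb is Ebb (letter E, 4 semitones up).
A perfect fifth down from Ebb is Abb (letter A, 7 semitones down).

Abb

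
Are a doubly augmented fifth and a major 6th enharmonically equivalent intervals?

A doubly augmented fifth spans 9 semitones; a major sixth spans 9.
They are enharmonically equivalent.

Yes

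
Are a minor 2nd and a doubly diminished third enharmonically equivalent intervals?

Yes

A minor second spans 1 semitone; a doubly diminished third spans 1.
They are enharmonically equivalent.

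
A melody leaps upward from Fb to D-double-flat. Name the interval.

minor sixth

Counting letters F–G–A–B–C–D gives a sixth.
Fb→Dbb = 8 semitones, 1 narrower than the major sixth (9), so minor.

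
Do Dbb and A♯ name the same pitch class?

Dbb is pitch class 0; A# is pitch class 10.
The pitch classes differ (0 vs. 10), so they are not enharmonic equivalents.

No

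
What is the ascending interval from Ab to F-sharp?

augmented sixth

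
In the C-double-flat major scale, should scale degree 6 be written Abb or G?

Abb

Each scale degree takes a distinct letter name. Degree 6 of a scale on C must use the letter A.
Abb and G are enharmonically the same pitch, but only Abb uses the letter A, so it is the correct spelling here.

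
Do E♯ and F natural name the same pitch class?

Yes

E# = pitch class 5 and F = pitch class 5 — the same pitch class, so they are enharmonic equivalents.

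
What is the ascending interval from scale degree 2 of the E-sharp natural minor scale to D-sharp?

minor sixth

Scale degree 2 of E# natural minor is F##.
F## up to D#: letters F→D make it a sixth; 8 semitones makes it minor.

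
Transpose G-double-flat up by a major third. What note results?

A third above G lands on the letter B.
A major third spans 4 semitones, so Gbb moves to pitch class 9. On the letter B that is Bbb.

Bbb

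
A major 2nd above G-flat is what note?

A second above G lands on the letter A.
A major second spans 2 semitones, so Gb moves to pitch class 8. On the letter A that is Ab.

Ab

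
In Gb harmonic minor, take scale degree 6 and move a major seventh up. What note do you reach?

Db

Scale degree 6 of Gb harmonic minor is Ebb.
A major seventh (11 semitones) above Ebb lands on the letter D, giving Db.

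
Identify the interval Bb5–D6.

The letter names run B→D, a span of 2 letter steps, so the interval is some kind of third.
Bb to D is 4 semitones. A major third is 4, so 4 makes it major.

major third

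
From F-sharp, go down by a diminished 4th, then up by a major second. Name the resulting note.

D##

A diminished fourth down from F# is C## (letter C, 4 semitones down).
A major second up from C## is D## (letter D, 2 semitones up).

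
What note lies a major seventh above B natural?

A#

B up a major seventh is A#, so the target letter is A.
From B, a major seventh is 11 semitones up: A#.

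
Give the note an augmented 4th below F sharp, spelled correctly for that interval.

C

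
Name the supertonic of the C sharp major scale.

D#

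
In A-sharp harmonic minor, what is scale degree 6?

F#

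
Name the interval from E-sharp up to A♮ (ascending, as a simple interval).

Counting letters E–F–G–A gives a fourth.
E#→A = 4 semitones, 1 narrower than the perfect fourth (5), so diminished.

diminished fourth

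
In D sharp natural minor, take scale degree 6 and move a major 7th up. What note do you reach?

Scale degree 6 of D# natural minor is B.
A major seventh (11 semitones) above B lands on the letter A, giving A#.

A#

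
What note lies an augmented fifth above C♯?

G##

C up a perfect fifth is G, so the target letter is G.
From C#, an augmented fifth is 8 semitones up: G##.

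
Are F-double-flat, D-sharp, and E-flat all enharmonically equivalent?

Fbb = pitch class 3 and D# = pitch class 3 and Eb = pitch class 3 — the same pitch class, so they are enharmonic equivalents.

Yes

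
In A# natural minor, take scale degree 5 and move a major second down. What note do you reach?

D#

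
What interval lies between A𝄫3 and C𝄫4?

minor third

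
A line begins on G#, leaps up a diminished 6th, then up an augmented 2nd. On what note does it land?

A diminished sixth up from G# is Eb (letter E, 7 semitones up).
An augmented second up from Eb is F# (letter F, 3 semitones up).

F#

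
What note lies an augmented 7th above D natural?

C##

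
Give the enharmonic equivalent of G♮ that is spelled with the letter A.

Plain A sits 2 semitones above G, so on the letter A the same pitch needs a double flat: Abb.

Abb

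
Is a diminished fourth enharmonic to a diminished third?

No

A diminished fourth spans 4 semitones; a diminished third spans 2.
The spans differ, so they are not enharmonic equivalents.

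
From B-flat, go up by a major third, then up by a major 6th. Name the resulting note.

A major third up from Bb is D (letter D, 4 semitones up).
A major sixth up from D is B (letter B, 9 semitones up).

B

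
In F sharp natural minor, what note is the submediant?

The F# natural minor scale runs F# G# A B C# D E.
Degree 6 is D.

D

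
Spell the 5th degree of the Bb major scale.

The Bb major scale runs Bb C D Eb F G A.
Degree 5 is F.

F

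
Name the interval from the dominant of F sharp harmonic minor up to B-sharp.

The dominant of F# harmonic minor is C#.
C# up to B#: letters C→B make it a seventh; 11 semitones makes it major.

major seventh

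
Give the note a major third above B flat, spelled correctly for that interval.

B up a major third is D#, so the target letter is D.
From Bb, a major third is 4 semitones up: D.

D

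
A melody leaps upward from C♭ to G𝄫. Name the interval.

diminished fifth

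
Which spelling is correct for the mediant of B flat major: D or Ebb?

Each scale degree takes a distinct letter name. Degree 3 of a scale on B must use the letter D.
D and Ebb are enharmonically the same pitch, but only D uses the letter D, so it is the correct spelling here.

D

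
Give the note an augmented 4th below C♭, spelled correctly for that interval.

Gbb

A fourth below C lands on the letter G.
An augmented fourth spans 6 semitones, so Cb moves to pitch class 5. On the letter G that is Gbb.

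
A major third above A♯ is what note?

A up a major third is C#, so the target letter is C.
From A#, a major third is 4 semitones up: C##.

C##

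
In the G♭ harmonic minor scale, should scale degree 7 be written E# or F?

Each scale degree takes a distinct letter name. Degree 7 of a scale on G must use the letter F.
F and E# are enharmonically the same pitch, but only F uses the letter F, so it is the correct spelling here.

F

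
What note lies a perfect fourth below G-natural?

D

G down a perfect fourth is D, so the target letter is D.
From G, a perfect fourth is 5 semitones down: D.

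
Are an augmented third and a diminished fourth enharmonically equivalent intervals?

An augmented third spans 5 semitones; a diminished fourth spans 4.
The spans differ, so they are not enharmonic equivalents.

No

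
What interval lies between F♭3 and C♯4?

doubly augmented fifth

The letter names run F→C, a span of 4 letter steps, so the interval is some kind of fifth.
Fb to C# is 9 semitones. A perfect fifth is 7, so 9 makes it doubly augmented.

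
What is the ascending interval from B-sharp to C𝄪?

Counting letters B–C gives a second.
B#→C## = 2 semitones, exactly the major second.

major second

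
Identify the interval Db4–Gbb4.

The letter names run D→G, a span of 3 letter steps, so the interval is some kind of fourth.
Db to Gbb is 4 semitones. A perfect fourth is 5, so 4 makes it diminished.

diminished fourth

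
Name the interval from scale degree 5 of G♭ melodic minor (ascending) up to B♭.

Scale degree 5 of Gb melodic minor (ascending) is Db.
Db up to Bb: letters D→B make it a sixth; 9 semitones makes it major.

major sixth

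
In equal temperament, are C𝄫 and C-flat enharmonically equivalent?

No

Two spellings are enharmonically equivalent only if they share a pitch class.
Here Cbb → 10, Cb → 11; 10 ≠ 11, so they are not.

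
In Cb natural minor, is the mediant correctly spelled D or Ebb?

Ebb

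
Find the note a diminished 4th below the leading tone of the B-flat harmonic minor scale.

E#

The leading tone of Bb harmonic minor is A.
A diminished fourth (4 semitones) below A lands on the letter E, giving E#.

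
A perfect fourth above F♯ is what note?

F up a perfect fourth is Bb, so the target letter is B.
From F#, a perfect fourth is 5 semitones up: B.

B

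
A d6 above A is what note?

Fb

A up a major sixth is F#, so the target letter is F.
From A, a diminished sixth is 7 semitones up: Fb.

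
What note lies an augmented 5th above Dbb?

Ab

A fifth above D lands on the letter A.
An augmented fifth spans 8 semitones, so Dbb moves to pitch class 8. On the letter A that is Ab.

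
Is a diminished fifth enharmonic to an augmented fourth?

A diminished fifth spans 6 semitones; an augmented fourth spans 6.
They are enharmonically equivalent.

Yes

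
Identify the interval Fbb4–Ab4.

The letter names run F→A, a span of 2 letter steps, so the interval is some kind of third.
Fbb to Ab is 5 semitones. A major third is 4, so 5 makes it augmented.

augmented third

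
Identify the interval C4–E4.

major third

The letter names run C→E, a span of 2 letter steps, so the interval is some kind of third.
C to E is 4 semitones. A major third is 4, so 4 makes it major.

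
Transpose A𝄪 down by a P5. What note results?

D##

A down a perfect fifth is D, so the target letter is D.
From A##, a perfect fifth is 7 semitones down: D##.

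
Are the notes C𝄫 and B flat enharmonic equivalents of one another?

Cbb is pitch class 10; Bb is pitch class 10.
All spellings map to pitch class 10, so they are enharmonically equivalent.

Yes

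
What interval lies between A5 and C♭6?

diminished third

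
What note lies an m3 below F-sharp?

F down a major third is Db, so the target letter is D.
From F#, a minor third is 3 semitones down: D#.

D#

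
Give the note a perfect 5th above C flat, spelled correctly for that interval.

C up a perfect fifth is G, so the target letter is G.
From Cb, a perfect fifth is 7 semitones up: Gb.

Gb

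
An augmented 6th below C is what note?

Ebb

A sixth below C lands on the letter E.
An augmented sixth spans 10 semitones, so C moves to pitch class 2. On the letter E that is Ebb.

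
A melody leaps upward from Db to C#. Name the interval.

augmented seventh

Counting letters D–E–F–G–A–B–C gives a seventh.
Db→C# = 12 semitones, 1 wider than the major seventh (11), so augmented.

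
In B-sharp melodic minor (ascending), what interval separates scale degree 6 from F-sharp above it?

Scale degree 6 of B# melodic minor (ascending) is G##.
G## up to F#: letters G→F make it a seventh; 9 semitones makes it diminished.

diminished seventh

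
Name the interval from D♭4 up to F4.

major third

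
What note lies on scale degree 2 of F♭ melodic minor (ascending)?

The Fb melodic minor (ascending) scale runs Fb Gb Abb Bbb Cb Db Eb.
Degree 2 is Gb.

Gb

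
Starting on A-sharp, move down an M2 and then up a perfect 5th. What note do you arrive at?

D#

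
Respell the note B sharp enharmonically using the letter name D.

B# is pitch class 0. The letter D alone is pitch class 2.
To reach pitch class 0 from D requires an offset of -2 semitones, i.e. double flat: Dbb.

Dbb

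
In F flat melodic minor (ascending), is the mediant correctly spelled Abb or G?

Each scale degree takes a distinct letter name. Degree 3 of a scale on F must use the letter A.
Abb and G are enharmonically the same pitch, but only Abb uses the letter A, so it is the correct spelling here.

Abb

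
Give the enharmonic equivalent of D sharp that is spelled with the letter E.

D# is pitch class 3. The letter E alone is pitch class 4.
To reach pitch class 3 from E requires an offset of -1 semitone, i.e. flat: Eb.

Eb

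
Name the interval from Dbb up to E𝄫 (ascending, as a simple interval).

major second

Counting letters D–E gives a second.
Dbb→Ebb = 2 semitones, exactly the major second.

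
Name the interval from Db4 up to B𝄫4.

minor sixth

The letter names run D→B, a span of 5 letter steps, so the interval is some kind of sixth.
Db to Bbb is 8 semitones. A major sixth is 9, so 8 makes it minor.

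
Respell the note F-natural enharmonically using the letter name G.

F is pitch class 5. The letter G alone is pitch class 7.
To reach pitch class 5 from G requires an offset of -2 semitones, i.e. double flat: Gbb.

Gbb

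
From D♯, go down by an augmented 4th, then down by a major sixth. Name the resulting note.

An augmented fourth down from D# is A (letter A, 6 semitones down).
A major sixth down from A is C (letter C, 9 semitones down).

C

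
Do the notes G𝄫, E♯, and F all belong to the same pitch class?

Yes

Gbb = pitch class 5 and E# = pitch class 5 and F = pitch class 5 — the same pitch class, so they are enharmonic equivalents.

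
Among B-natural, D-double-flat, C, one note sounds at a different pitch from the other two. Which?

In 12-tone equal temperament, enharmonic equivalents share a pitch class. B is pitch class 11; Dbb is pitch class 0; C is pitch class 0.
Dbb and C share pitch class 0, while B is pitch class 11.

B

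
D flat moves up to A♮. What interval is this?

augmented fifth

Counting letters D–E–F–G–A gives a fifth.
Db→A = 8 semitones, 1 wider than the perfect fifth (7), so augmented.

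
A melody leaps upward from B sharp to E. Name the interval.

diminished fourth

Counting letters B–C–D–E gives a fourth.
B#→E = 4 semitones, 1 narrower than the perfect fourth (5), so diminished.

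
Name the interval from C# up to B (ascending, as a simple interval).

minor seventh

Counting letters C–D–E–F–G–A–B gives a seventh.
C#→B = 10 semitones, 1 narrower than the major seventh (11), so minor.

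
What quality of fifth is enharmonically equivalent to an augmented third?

doubly diminished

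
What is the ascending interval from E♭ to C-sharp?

augmented sixth

Counting letters E–F–G–A–B–C gives a sixth.
Eb→C# = 10 semitones, 1 wider than the major sixth (9), so augmented.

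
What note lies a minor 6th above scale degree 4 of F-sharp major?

Scale degree 4 of F# major is B.
A minor sixth (8 semitones) above B lands on the letter G, giving G.

G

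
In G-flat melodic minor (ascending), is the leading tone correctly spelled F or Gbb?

Each scale degree takes a distinct letter name. Degree 7 of a scale on G must use the letter F.
F and Gbb are enharmonically the same pitch, but only F uses the letter F, so it is the correct spelling here.

F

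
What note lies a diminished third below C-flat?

A third below C lands on the letter A.
A diminished third spans 2 semitones, so Cb moves to pitch class 9. On the letter A that is A.

A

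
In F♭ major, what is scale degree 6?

Db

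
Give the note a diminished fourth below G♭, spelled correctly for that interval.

D

G down a perfect fourth is D, so the target letter is D.
From Gb, a diminished fourth is 4 semitones down: D.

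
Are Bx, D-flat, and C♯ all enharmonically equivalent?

Yes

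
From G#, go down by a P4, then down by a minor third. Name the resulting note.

B#

A perfect fourth down from G# is D# (letter D, 5 semitones down).
A minor third down from D# is B# (letter B, 3 semitones down).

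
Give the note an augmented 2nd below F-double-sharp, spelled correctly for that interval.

A second below F lands on the letter E.
An augmented second spans 3 semitones, so F## moves to pitch class 4. On the letter E that is E.

E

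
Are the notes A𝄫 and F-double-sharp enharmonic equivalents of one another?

Abb = pitch class 7 and F## = pitch class 7 — the same pitch class, so they are enharmonic equivalents.

Yes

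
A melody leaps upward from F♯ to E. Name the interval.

minor seventh

Counting letters F–G–A–B–C–D–E gives a seventh.
F#→E = 10 semitones, 1 narrower than the major seventh (11), so minor.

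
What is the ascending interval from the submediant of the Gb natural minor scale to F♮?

augmented second

The submediant of Gb natural minor is Ebb.
Ebb up to F: letters E→F make it a second; 3 semitones makes it augmented.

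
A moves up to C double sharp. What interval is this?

Counting letters A–B–C gives a third.
A→C## = 5 semitones, 1 wider than the major third (4), so augmented.

augmented third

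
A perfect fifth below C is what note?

F

A fifth below C lands on the letter F.
A perfect fifth spans 7 semitones, so C moves to pitch class 5. On the letter F that is F.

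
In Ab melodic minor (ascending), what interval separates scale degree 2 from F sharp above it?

Scale degree 2 of Ab melodic minor (ascending) is Bb.
Bb up to F#: letters B→F make it a fifth; 8 semitones makes it augmented.

augmented fifth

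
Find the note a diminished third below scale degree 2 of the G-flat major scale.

F#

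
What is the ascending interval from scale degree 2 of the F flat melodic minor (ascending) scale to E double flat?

Scale degree 2 of Fb melodic minor (ascending) is Gb.
Gb up to Ebb: letters G→E make it a sixth; 8 semitones makes it minor.

minor sixth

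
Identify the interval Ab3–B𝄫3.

The letter names run A→B, a span of 1 letter step, so the interval is some kind of second.
Ab to Bbb is 1 semitone. A major second is 2, so 1 makes it minor.

minor second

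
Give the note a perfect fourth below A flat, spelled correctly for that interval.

Eb

A down a perfect fourth is E, so the target letter is E.
From Ab, a perfect fourth is 5 semitones down: Eb.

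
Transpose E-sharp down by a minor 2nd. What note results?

A second below E lands on the letter D.
A minor second spans 1 semitone, so E# moves to pitch class 4. On the letter D that is D##.

D##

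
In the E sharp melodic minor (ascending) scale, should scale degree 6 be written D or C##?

C##

Each scale degree takes a distinct letter name. Degree 6 of a scale on E must use the letter C.
C## and D are enharmonically the same pitch, but only C## uses the letter C, so it is the correct spelling here.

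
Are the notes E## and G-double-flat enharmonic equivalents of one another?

No

Two spellings are enharmonically equivalent only if they share a pitch class.
Here E## → 6, Gbb → 5; 5 ≠ 6, so they are not.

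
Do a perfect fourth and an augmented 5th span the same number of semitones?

A perfect fourth spans 5 semitones; an augmented fifth spans 8.
The spans differ, so they are not enharmonic equivalents.

No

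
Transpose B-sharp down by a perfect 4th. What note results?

F##

B down a perfect fourth is F#, so the target letter is F.
From B#, a perfect fourth is 5 semitones down: F##.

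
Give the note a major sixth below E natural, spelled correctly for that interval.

G

A sixth below E lands on the letter G.
A major sixth spans 9 semitones, so E moves to pitch class 7. On the letter G that is G.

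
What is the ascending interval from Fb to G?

Counting letters F–G gives a second.
Fb→G = 3 semitones, 1 wider than the major second (2), so augmented.

augmented second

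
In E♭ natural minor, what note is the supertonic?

F

Degree 2 takes the letter 1 step above E, which is F.
In natural minor, degree 2 sits 2 semitones above the tonic. Eb + 2 semitones is pitch class 5, spelled on F as F.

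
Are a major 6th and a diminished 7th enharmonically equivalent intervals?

A major sixth spans 9 semitones; a diminished seventh spans 9.
They are enharmonically equivalent.

Yes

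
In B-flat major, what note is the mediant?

Degree 3 takes the letter 2 steps above B, which is D.
In major, degree 3 sits 4 semitones above the tonic. Bb + 4 semitones is pitch class 2, spelled on D as D.

D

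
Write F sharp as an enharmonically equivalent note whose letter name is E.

F# is pitch class 6. The letter E alone is pitch class 4.
To reach pitch class 6 from E requires an offset of +2 semitones, i.e. double sharp: E##.

E##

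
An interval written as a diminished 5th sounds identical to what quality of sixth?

A diminished fifth spans 6 semitones.
A sixth spanning 6 semitones is doubly diminished (the major sixth is 9).

doubly diminished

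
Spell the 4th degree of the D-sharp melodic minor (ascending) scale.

The D# melodic minor (ascending) scale runs D# E# F# G# A# B# C##.
Degree 4 is G#.

G#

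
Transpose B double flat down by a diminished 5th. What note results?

Eb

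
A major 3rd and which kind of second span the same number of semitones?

A major third spans 4 semitones.
A second spanning 4 semitones is doubly augmented (the major second is 2).

doubly augmented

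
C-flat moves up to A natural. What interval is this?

augmented sixth

Counting letters C–D–E–F–G–A gives a sixth.
Cb→A = 10 semitones, 1 wider than the major sixth (9), so augmented.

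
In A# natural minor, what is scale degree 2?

The A# natural minor scale runs A# B# C# D# E# F# G#.
Degree 2 is B#.

B#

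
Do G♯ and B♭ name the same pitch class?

No

Two spellings are enharmonically equivalent only if they share a pitch class.
Here G# → 8, Bb → 10; 8 ≠ 10, so they are not.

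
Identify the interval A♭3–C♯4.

augmented third

Counting letters A–B–C gives a third.
Ab→C# = 5 semitones, 1 wider than the major third (4), so augmented.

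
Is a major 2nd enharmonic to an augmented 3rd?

A major second spans 2 semitones; an augmented third spans 5.
The spans differ, so they are not enharmonic equivalents.

No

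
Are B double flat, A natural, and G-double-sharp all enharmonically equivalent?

Bbb is pitch class 9; A is pitch class 9; G## is pitch class 9.
All spellings map to pitch class 9, so they are enharmonically equivalent.

Yes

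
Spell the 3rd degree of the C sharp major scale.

E#

The C# major scale runs C# D# E# F# G# A# B#.
Degree 3 is E#.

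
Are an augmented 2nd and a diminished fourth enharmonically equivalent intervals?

An augmented second spans 3 semitones; a diminished fourth spans 4.
The spans differ, so they are not enharmonic equivalents.

No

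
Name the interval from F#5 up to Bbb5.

Counting letters F–G–A–B gives a fourth.
F#→Bbb = 3 semitones, 2 narrower than the perfect fourth (5), so doubly diminished.

doubly diminished fourth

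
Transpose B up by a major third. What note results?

D#

A third above B lands on the letter D.
A major third spans 4 semitones, so B moves to pitch class 3. On the letter D that is D#.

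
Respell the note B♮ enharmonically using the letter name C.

Plain C sits 1 semitone above B, so on the letter C the same pitch needs a flat: Cb.

Cb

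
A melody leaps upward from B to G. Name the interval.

Counting letters B–C–D–E–F–G gives a sixth.
B→G = 8 semitones, 1 narrower than the major sixth (9), so minor.

minor sixth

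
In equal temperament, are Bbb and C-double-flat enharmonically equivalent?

No

Bbb is pitch class 9; Cbb is pitch class 10.
The pitch classes differ (9 vs. 10), so they are not enharmonic equivalents.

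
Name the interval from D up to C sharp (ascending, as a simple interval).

major seventh

The letter names run D→C, a span of 6 letter steps, so the interval is some kind of seventh.
D to C# is 11 semitones. A major seventh is 11, so 11 makes it major.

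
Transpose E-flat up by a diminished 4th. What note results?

Abb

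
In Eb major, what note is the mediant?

G

Degree 3 takes the letter 2 steps above E, which is G.
In major, degree 3 sits 4 semitones above the tonic. Eb + 4 semitones is pitch class 7, spelled on G as G.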